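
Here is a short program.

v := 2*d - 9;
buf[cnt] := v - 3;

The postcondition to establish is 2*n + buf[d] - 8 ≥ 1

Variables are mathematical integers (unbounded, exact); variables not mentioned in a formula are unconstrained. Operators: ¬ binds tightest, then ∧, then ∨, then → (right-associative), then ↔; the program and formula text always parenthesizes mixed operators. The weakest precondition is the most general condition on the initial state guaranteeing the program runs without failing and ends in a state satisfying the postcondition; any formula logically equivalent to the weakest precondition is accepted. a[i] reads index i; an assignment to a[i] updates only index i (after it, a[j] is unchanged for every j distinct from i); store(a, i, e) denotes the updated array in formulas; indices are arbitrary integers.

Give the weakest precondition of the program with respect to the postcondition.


Working backward. After the program, the postcondition 2*n + buf[d] - 8 ≥ 1 must hold; in canonical form it is buf[d] + 2*n ≥ 9.
Before buf[cnt] := v - 3: store(buf, cnt, v - 3)[d] + 2*n ≥ 9
Before v := 2*d - 9: store(buf, cnt, 2*d - 12)[d] + 2*n ≥ 9
Answer: WP = store(buf, cnt, 2*d - 12)[d] + 2*n ≥ 9


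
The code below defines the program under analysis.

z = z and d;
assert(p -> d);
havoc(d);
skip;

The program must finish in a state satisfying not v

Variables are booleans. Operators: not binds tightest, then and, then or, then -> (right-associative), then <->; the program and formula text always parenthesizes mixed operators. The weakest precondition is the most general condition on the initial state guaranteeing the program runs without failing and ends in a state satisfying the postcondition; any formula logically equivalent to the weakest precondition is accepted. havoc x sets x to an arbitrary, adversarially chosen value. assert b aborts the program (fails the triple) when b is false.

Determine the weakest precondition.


Working backward. After the program, not v must hold.
Before skip: not v
Before havoc d: not v
Before assert p -> d: (p -> d) and (not v)
Before z := z and d: (p -> d) and (not v)
Answer: WP = (p -> d) and (not v)


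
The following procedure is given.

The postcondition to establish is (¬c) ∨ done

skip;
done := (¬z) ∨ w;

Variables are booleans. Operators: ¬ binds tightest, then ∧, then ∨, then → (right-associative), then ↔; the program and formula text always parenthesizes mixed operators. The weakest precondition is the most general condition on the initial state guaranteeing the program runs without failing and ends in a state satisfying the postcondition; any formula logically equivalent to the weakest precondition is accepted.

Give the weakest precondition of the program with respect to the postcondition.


Working backward. After the program, (¬c) ∨ done must hold.
Before done := (¬z) ∨ w: (¬c) ∨ (¬z) ∨ w
Before skip: (¬c) ∨ (¬z) ∨ w
Answer: WP = (¬c) ∨ (¬z) ∨ w


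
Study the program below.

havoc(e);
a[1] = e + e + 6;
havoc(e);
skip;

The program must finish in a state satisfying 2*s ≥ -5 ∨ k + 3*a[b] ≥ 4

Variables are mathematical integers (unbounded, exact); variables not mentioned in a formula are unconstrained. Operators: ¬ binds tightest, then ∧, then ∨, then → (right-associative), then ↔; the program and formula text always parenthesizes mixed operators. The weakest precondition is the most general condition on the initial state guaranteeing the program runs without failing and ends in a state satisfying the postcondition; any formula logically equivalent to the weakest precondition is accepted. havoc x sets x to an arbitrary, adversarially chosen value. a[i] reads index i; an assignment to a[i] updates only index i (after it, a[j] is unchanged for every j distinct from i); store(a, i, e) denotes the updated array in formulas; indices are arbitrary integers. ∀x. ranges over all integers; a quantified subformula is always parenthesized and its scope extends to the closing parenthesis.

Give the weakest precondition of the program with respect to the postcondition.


Working backward. After the program, the postcondition 2*s ≥ -5 ∨ k + 3*a[b] ≥ 4 must hold; in canonical form it is 2*s ≥ -5 ∨ 3*a[b] + k ≥ 4.
Before skip: 2*s ≥ -5 ∨ 3*a[b] + k ≥ 4
Before havoc e: 2*s ≥ -5 ∨ 3*a[b] + k ≥ 4
Before a[1] := e + e + 6: 2*s ≥ -5 ∨ 3*store(a, 1, 2*e + 6)[b] + k ≥ 4
Before havoc e: ∀e_1. (2*s ≥ -5 ∨ 3*store(a, 1, 2*e_1 + 6)[b] + k ≥ 4)
Answer: WP = ∀e_1. (2*s ≥ -5 ∨ 3*store(a, 1, 2*e_1 + 6)[b] + k ≥ 4)


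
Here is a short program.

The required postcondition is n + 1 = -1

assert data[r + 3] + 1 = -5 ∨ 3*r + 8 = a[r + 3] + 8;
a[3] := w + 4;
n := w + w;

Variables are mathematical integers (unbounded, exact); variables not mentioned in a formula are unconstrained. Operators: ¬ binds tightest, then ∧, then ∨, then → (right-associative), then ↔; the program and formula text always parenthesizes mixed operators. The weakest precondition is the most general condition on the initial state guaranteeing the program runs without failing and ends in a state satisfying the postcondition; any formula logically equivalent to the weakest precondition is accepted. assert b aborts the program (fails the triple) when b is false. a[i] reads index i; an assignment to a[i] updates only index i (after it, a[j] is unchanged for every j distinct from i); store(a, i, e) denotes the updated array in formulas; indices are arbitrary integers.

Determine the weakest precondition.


Working backward. After the program, the postcondition n + 1 = -1 must hold; in canonical form it is n = -2.
Before n := w + w: 2*w = -2
Before a[3] := w + 4: 2*w = -2
Before assert data[r + 3] + 1 = -5 ∨ 3*r + 8 = a[r + 3] + 8: (data[r + 3] = -6 ∨ 3*r = a[r + 3]) ∧ 2*w = -2
Answer: WP = (data[r + 3] = -6 ∨ 3*r = a[r + 3]) ∧ 2*w = -2


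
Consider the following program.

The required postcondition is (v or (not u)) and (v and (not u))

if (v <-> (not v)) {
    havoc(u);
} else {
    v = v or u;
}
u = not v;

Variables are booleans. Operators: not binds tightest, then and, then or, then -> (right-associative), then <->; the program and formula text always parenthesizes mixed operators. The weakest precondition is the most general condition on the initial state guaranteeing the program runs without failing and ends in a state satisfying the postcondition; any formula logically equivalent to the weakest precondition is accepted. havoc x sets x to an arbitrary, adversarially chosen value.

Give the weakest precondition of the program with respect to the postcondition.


Working backward. After the program, the postcondition (v or (not u)) and (v and (not u)) must hold; in canonical form it is (v or (not u)) and v and (not u).
Before u := not v: v
Then branch requires v; else branch requires v or u.
Before the if: ((v <-> (not v)) -> v) and ((not (v <-> (not v))) -> (v or u))
Answer: WP = ((v <-> (not v)) -> v) and ((not (v <-> (not v))) -> (v or u))


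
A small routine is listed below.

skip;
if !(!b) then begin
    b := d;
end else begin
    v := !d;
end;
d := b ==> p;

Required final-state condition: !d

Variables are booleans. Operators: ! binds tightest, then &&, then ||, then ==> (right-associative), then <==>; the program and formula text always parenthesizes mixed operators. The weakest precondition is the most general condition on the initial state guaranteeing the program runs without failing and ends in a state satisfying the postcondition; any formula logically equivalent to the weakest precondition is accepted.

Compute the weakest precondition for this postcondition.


Working backward. After the program, !d must hold.
Before d := b ==> p: !(b ==> p)
Then branch requires !(d ==> p); else branch requires !(b ==> p).
Before the if: (b ==> (!(d ==> p))) && ((!b) ==> (!(b ==> p)))
Before skip: (b ==> (!(d ==> p))) && ((!b) ==> (!(b ==> p)))
Answer: WP = (b ==> (!(d ==> p))) && ((!b) ==> (!(b ==> p)))


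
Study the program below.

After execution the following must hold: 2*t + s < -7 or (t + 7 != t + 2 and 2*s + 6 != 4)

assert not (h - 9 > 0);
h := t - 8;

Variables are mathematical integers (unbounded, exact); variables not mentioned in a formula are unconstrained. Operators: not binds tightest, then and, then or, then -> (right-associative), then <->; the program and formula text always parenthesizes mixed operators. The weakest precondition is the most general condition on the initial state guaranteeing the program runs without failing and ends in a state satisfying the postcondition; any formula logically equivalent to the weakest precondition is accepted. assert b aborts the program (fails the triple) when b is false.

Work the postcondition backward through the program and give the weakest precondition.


Working backward. After the program, the postcondition 2*t + s < -7 or (t + 7 != t + 2 and 2*s + 6 != 4) must hold; in canonical form it is s + 2*t < -7 or 2*s != -2.
Before h := t - 8: s + 2*t < -7 or 2*s != -2
Before assert not (h - 9 > 0): (not (h > 9)) and (s + 2*t < -7 or 2*s != -2)
Answer: WP = (not (h > 9)) and (s + 2*t < -7 or 2*s != -2)


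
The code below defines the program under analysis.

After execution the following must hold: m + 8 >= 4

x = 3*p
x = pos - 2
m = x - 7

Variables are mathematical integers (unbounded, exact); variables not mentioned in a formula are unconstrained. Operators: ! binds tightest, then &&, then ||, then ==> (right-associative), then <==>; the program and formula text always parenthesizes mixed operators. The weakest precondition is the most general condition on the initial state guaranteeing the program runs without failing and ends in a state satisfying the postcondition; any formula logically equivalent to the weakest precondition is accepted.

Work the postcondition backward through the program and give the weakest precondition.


Working backward. After the program, the postcondition m + 8 >= 4 must hold; in canonical form it is m >= -4.
Before m := x - 7: x >= 3
Before x := pos - 2: pos >= 5
Before x := 3*p: pos >= 5
Answer: WP = pos >= 5


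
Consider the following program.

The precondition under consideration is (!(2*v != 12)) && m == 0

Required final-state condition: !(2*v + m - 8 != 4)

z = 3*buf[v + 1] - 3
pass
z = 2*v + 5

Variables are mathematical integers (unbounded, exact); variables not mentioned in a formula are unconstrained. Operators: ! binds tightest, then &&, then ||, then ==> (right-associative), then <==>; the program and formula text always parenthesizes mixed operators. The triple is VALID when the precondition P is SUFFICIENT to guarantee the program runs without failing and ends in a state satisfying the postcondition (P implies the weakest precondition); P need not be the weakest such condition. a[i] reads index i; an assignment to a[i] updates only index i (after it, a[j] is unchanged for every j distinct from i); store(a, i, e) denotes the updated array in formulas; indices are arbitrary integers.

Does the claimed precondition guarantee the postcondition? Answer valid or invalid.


Working backward. After the program, the postcondition !(2*v + m - 8 != 4) must hold; in canonical form it is !(m + 2*v != 12).
Before z := 2*v + 5: !(m + 2*v != 12)
Before skip: !(m + 2*v != 12)
Before z := 3*buf[v + 1] - 3: !(m + 2*v != 12)
The weakest precondition is !(m + 2*v != 12).
Check whether (!(2*v != 12)) && m == 0 implies it.
Every state satisfying the precondition satisfies the weakest precondition: the implication holds.
Answer: valid


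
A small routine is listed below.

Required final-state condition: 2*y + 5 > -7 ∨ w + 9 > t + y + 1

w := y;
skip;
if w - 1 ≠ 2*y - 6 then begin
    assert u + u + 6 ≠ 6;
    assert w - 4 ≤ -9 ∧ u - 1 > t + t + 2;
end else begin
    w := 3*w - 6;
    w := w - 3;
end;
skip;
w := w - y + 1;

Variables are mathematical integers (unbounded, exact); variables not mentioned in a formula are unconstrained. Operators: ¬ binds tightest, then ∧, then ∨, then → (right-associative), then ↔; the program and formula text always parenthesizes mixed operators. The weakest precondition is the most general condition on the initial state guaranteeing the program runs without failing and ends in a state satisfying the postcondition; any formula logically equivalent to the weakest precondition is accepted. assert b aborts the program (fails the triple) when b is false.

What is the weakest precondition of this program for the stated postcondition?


Working backward. After the program, the postcondition 2*y + 5 > -7 ∨ w + 9 > t + y + 1 must hold; in canonical form it is 2*y > -12 ∨ w > t + y - 8.
Before w := w - y + 1: 2*y > -12 ∨ w > t + 2*y - 9
Before skip: 2*y > -12 ∨ w > t + 2*y - 9
Then branch requires 2*u ≠ 0 ∧ w ≤ -5 ∧ u > 2*t + 3 ∧ (2*y > -12 ∨ w > t + 2*y - 9); else branch requires 2*y > -12 ∨ 3*w > t + 2*y.
Before the if: (w ≠ 2*y - 5 → (2*u ≠ 0 ∧ w ≤ -5 ∧ u > 2*t + 3 ∧ (2*y > -12 ∨ w > t + 2*y - 9))) ∧ ((¬(w ≠ 2*y - 5)) → (2*y > -12 ∨ 3*w > t + 2*y))
Before skip: (w ≠ 2*y - 5 → (2*u ≠ 0 ∧ w ≤ -5 ∧ u > 2*t + 3 ∧ (2*y > -12 ∨ w > t + 2*y - 9))) ∧ ((¬(w ≠ 2*y - 5)) → (2*y > -12 ∨ 3*w > t + 2*y))
Before w := y: (y ≠ 5 → (2*u ≠ 0 ∧ y ≤ -5 ∧ u > 2*t + 3 ∧ (2*y > -12 ∨ t + y < 9))) ∧ ((¬(y ≠ 5)) → (2*y > -12 ∨ y > t))
Answer: WP = (y ≠ 5 → (2*u ≠ 0 ∧ y ≤ -5 ∧ u > 2*t + 3 ∧ (2*y > -12 ∨ t + y < 9))) ∧ ((¬(y ≠ 5)) → (2*y > -12 ∨ y > t))


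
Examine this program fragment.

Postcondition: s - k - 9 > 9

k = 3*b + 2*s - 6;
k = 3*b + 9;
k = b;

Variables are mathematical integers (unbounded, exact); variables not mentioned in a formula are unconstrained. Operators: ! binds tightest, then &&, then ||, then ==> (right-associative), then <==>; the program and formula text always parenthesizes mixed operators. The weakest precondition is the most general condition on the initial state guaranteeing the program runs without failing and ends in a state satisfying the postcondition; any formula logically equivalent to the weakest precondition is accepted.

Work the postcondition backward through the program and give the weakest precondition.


Working backward. After the program, the postcondition s - k - 9 > 9 must hold; in canonical form it is s > k + 18.
Before k := b: s > b + 18
Before k := 3*b + 9: s > b + 18
Before k := 3*b + 2*s - 6: s > b + 18
Answer: WP = s > b + 18


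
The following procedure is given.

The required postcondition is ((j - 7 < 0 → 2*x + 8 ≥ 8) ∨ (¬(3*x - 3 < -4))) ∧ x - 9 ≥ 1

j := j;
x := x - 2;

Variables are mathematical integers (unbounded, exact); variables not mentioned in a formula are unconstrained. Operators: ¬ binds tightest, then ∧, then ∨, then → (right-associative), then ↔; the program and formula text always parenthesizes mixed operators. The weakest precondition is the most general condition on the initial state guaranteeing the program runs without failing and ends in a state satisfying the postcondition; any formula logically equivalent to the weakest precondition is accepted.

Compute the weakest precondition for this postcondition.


Working backward. After the program, the postcondition ((j - 7 < 0 → 2*x + 8 ≥ 8) ∨ (¬(3*x - 3 < -4))) ∧ x - 9 ≥ 1 must hold; in canonical form it is ((j < 7 → 2*x ≥ 0) ∨ (¬(3*x < -1))) ∧ x ≥ 10.
Before x := x - 2: ((j < 7 → 2*x ≥ 4) ∨ (¬(3*x < 5))) ∧ x ≥ 12
Before j := j: ((j < 7 → 2*x ≥ 4) ∨ (¬(3*x < 5))) ∧ x ≥ 12
Answer: WP = ((j < 7 → 2*x ≥ 4) ∨ (¬(3*x < 5))) ∧ x ≥ 12


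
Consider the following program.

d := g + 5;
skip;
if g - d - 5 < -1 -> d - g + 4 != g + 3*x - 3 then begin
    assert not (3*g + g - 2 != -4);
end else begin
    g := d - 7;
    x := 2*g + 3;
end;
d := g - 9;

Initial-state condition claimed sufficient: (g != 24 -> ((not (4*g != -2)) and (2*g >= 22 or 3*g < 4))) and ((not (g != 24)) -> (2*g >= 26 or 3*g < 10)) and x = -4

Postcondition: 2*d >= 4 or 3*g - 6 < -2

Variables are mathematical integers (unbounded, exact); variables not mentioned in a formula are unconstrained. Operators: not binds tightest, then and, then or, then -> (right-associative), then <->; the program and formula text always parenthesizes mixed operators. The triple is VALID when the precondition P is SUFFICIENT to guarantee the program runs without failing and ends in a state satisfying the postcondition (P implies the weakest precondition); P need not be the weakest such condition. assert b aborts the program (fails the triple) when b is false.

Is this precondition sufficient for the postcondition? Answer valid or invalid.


Working backward. After the program, the postcondition 2*d >= 4 or 3*g - 6 < -2 must hold; in canonical form it is 2*d >= 4 or 3*g < 4.
Before d := g - 9: 2*g >= 22 or 3*g < 4
Then branch requires (not (4*g != -2)) and (2*g >= 22 or 3*g < 4); else branch requires 2*d >= 36 or 3*d < 25.
Before the if: ((g < d + 4 -> d != 2*g + 3*x - 7) -> ((not (4*g != -2)) and (2*g >= 22 or 3*g < 4))) and ((not (g < d + 4 -> d != 2*g + 3*x - 7)) -> (2*d >= 36 or 3*d < 25))
Before skip: ((g < d + 4 -> d != 2*g + 3*x - 7) -> ((not (4*g != -2)) and (2*g >= 22 or 3*g < 4))) and ((not (g < d + 4 -> d != 2*g + 3*x - 7)) -> (2*d >= 36 or 3*d < 25))
Before d := g + 5: (g + 3*x != 12 -> ((not (4*g != -2)) and (2*g >= 22 or 3*g < 4))) and ((not (g + 3*x != 12)) -> (2*g >= 26 or 3*g < 10))
The weakest precondition is (g + 3*x != 12 -> ((not (4*g != -2)) and (2*g >= 22 or 3*g < 4))) and ((not (g + 3*x != 12)) -> (2*g >= 26 or 3*g < 10)).
Check whether (g != 24 -> ((not (4*g != -2)) and (2*g >= 22 or 3*g < 4))) and ((not (g != 24)) -> (2*g >= 26 or 3*g < 10)) and x = -4 implies it.
Every state satisfying the precondition satisfies the weakest precondition: the implication holds.
Answer: valid


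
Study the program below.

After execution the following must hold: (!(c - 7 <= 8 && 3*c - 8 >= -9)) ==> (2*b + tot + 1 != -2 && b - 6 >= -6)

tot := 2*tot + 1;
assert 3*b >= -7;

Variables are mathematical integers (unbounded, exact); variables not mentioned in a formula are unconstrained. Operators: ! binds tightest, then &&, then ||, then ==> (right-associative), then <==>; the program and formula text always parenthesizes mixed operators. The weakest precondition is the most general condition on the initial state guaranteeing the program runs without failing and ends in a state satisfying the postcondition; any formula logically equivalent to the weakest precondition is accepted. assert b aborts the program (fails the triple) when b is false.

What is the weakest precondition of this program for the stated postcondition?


Working backward. After the program, the postcondition (!(c - 7 <= 8 && 3*c - 8 >= -9)) ==> (2*b + tot + 1 != -2 && b - 6 >= -6) must hold; in canonical form it is (!(c <= 15 && 3*c >= -1)) ==> (2*b + tot != -3 && b >= 0).
Before assert 3*b >= -7: 3*b >= -7 && ((!(c <= 15 && 3*c >= -1)) ==> (2*b + tot != -3 && b >= 0))
Before tot := 2*tot + 1: 3*b >= -7 && ((!(c <= 15 && 3*c >= -1)) ==> (2*b + 2*tot != -4 && b >= 0))
Answer: WP = 3*b >= -7 && ((!(c <= 15 && 3*c >= -1)) ==> (2*b + 2*tot != -4 && b >= 0))


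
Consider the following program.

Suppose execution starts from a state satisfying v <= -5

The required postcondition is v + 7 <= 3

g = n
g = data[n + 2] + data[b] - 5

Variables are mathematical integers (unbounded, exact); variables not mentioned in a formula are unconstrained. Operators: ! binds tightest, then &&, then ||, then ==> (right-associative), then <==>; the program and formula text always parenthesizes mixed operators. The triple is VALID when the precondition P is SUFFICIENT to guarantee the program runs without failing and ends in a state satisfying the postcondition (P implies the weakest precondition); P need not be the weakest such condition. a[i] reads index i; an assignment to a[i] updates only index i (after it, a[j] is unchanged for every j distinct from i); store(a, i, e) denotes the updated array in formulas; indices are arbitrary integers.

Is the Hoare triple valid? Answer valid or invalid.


Working backward. After the program, the postcondition v + 7 <= 3 must hold; in canonical form it is v <= -4.
Before g := data[n + 2] + data[b] - 5: v <= -4
Before g := n: v <= -4
The weakest precondition is v <= -4.
Check whether v <= -5 implies it.
Every state satisfying the precondition satisfies the weakest precondition: the implication holds.
Answer: valid


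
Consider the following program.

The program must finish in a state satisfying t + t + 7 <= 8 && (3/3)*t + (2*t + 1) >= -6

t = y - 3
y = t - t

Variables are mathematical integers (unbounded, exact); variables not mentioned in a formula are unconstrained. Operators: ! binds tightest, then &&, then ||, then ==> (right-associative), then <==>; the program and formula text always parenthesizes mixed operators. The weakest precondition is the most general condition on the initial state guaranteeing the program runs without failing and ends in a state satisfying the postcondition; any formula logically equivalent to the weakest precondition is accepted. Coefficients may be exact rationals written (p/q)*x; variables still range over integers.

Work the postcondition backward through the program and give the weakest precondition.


Working backward. After the program, the postcondition t + t + 7 <= 8 && (3/3)*t + (2*t + 1) >= -6 must hold; in canonical form it is 2*t <= 1 && 3*t >= -7.
Before y := t - t: 2*t <= 1 && 3*t >= -7
Before t := y - 3: 2*y <= 7 && 3*y >= 2
Answer: WP = 2*y <= 7 && 3*y >= 2


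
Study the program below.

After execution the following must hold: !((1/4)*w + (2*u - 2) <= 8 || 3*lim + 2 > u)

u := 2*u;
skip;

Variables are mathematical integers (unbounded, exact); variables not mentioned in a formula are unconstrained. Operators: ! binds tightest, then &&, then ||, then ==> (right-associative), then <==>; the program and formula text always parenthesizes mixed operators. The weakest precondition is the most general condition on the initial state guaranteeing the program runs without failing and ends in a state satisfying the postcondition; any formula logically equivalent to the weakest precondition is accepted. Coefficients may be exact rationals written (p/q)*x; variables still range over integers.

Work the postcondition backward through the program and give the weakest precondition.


Working backward. After the program, the postcondition !((1/4)*w + (2*u - 2) <= 8 || 3*lim + 2 > u) must hold; in canonical form it is !(2*u + (1/4)*w <= 10 || 3*lim > u - 2).
Before skip: !(2*u + (1/4)*w <= 10 || 3*lim > u - 2)
Before u := 2*u: !(4*u + (1/4)*w <= 10 || 3*lim > 2*u - 2)
Answer: WP = !(4*u + (1/4)*w <= 10 || 3*lim > 2*u - 2)


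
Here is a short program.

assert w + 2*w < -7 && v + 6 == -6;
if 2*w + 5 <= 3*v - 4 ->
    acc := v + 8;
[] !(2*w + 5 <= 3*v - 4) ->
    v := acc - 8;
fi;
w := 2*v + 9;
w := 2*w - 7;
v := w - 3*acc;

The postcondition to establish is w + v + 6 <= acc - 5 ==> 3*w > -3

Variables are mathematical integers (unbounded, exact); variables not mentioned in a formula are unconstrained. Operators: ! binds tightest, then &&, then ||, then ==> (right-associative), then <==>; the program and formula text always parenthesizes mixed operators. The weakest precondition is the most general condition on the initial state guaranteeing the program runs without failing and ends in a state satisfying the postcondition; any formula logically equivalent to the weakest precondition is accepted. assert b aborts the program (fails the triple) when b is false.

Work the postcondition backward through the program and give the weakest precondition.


Working backward. After the program, the postcondition w + v + 6 <= acc - 5 ==> 3*w > -3 must hold; in canonical form it is v + w <= acc - 11 ==> 3*w > -3.
Before v := w - 3*acc: 2*w <= 4*acc - 11 ==> 3*w > -3
Before w := 2*w - 7: 4*w <= 4*acc + 3 ==> 6*w > 18
Before w := 2*v + 9: 8*v <= 4*acc - 33 ==> 12*v > -36
Then branch requires 4*v <= -1 ==> 12*v > -36; else branch requires 4*acc <= 31 ==> 12*acc > 60.
Before the if: (2*w <= 3*v - 9 ==> (4*v <= -1 ==> 12*v > -36)) && ((!(2*w <= 3*v - 9)) ==> (4*acc <= 31 ==> 12*acc > 60))
Before assert w + 2*w < -7 && v + 6 == -6: 3*w < -7 && v == -12 && (2*w <= 3*v - 9 ==> (4*v <= -1 ==> 12*v > -36)) && ((!(2*w <= 3*v - 9)) ==> (4*acc <= 31 ==> 12*acc > 60))
Answer: WP = 3*w < -7 && v == -12 && (2*w <= 3*v - 9 ==> (4*v <= -1 ==> 12*v > -36)) && ((!(2*w <= 3*v - 9)) ==> (4*acc <= 31 ==> 12*acc > 60))


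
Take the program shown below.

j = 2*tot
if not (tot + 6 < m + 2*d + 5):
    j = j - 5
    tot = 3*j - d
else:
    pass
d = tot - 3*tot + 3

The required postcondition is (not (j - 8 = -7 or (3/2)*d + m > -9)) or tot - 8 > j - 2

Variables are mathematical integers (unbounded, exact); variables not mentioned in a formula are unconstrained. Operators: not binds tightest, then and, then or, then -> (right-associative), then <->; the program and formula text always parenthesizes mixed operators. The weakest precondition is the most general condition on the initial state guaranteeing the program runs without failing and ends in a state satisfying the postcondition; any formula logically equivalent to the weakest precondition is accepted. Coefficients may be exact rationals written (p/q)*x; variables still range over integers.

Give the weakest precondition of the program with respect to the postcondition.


Working backward. After the program, the postcondition (not (j - 8 = -7 or (3/2)*d + m > -9)) or tot - 8 > j - 2 must hold; in canonical form it is (not (j = 1 or (3/2)*d + m > -9)) or tot > j + 6.
Before d := tot - 3*tot + 3: (not (j = 1 or m > 3*tot - 27/2)) or tot > j + 6
Then branch requires (not (j = 6 or 3*d + m > 9*j - 117/2)) or 2*j > d + 16; else branch requires (not (j = 1 or m > 3*tot - 27/2)) or tot > j + 6.
Before the if: ((not (tot < 2*d + m - 1)) -> ((not (j = 6 or 3*d + m > 9*j - 117/2)) or 2*j > d + 16)) and (tot < 2*d + m - 1 -> ((not (j = 1 or m > 3*tot - 27/2)) or tot > j + 6))
Before j := 2*tot: ((not (tot < 2*d + m - 1)) -> ((not (2*tot = 6 or 3*d + m > 18*tot - 117/2)) or 4*tot > d + 16)) and (tot < 2*d + m - 1 -> ((not (2*tot = 1 or m > 3*tot - 27/2)) or tot < -6))
Answer: WP = ((not (tot < 2*d + m - 1)) -> ((not (2*tot = 6 or 3*d + m > 18*tot - 117/2)) or 4*tot > d + 16)) and (tot < 2*d + m - 1 -> ((not (2*tot = 1 or m > 3*tot - 27/2)) or tot < -6))


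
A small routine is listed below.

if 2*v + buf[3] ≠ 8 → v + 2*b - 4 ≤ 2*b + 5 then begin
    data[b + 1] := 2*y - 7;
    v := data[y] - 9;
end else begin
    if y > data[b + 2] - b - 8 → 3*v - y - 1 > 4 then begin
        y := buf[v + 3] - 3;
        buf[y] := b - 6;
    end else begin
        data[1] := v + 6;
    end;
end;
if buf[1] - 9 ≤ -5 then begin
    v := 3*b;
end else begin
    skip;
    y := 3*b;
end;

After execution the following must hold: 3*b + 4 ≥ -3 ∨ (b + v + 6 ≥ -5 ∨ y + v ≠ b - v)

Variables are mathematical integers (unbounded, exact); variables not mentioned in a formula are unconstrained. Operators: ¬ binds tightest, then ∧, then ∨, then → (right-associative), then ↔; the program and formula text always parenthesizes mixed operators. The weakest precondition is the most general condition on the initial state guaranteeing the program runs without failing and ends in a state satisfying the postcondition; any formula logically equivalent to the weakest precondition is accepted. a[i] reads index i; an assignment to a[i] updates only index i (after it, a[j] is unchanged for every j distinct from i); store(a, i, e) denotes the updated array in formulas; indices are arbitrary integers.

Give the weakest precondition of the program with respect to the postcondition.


Working backward. After the program, the postcondition 3*b + 4 ≥ -3 ∨ (b + v + 6 ≥ -5 ∨ y + v ≠ b - v) must hold; in canonical form it is 3*b ≥ -7 ∨ b + v ≥ -11 ∨ 2*v + y ≠ b.
Then branch requires 3*b ≥ -7 ∨ 4*b ≥ -11 ∨ 5*b + y ≠ 0; else branch requires 3*b ≥ -7 ∨ b + v ≥ -11 ∨ 2*b + 2*v ≠ 0.
Before the if: (buf[1] ≤ 4 → (3*b ≥ -7 ∨ 4*b ≥ -11 ∨ 5*b + y ≠ 0)) ∧ ((¬(buf[1] ≤ 4)) → (3*b ≥ -7 ∨ b + v ≥ -11 ∨ 2*b + 2*v ≠ 0))
Then branch requires (buf[1] ≤ 4 → (3*b ≥ -7 ∨ 4*b ≥ -11 ∨ 5*b + y ≠ 0)) ∧ ((¬(buf[1] ≤ 4)) → (3*b ≥ -7 ∨ store(data, b + 1, 2*y - 7)[y] + b ≥ -2 ∨ 2*store(data, b + 1, 2*y - 7)[y] + 2*b ≠ 18)); else branch requires ((b + y > data[b + 2] - 8 → 3*v > y + 5) → ((store(buf, buf[v + 3] - 3, b - 6)[1] ≤ 4 → (3*b ≥ -7 ∨ 4*b ≥ -11 ∨ buf[v + 3] + 5*b ≠ 3)) ∧ ((¬(store(buf, buf[v + 3] - 3, b - 6)[1] ≤ 4)) → (3*b ≥ -7 ∨ b + v ≥ -11 ∨ 2*b + 2*v ≠ 0)))) ∧ ((¬(b + y > data[b + 2] - 8 → 3*v > y + 5)) → ((buf[1] ≤ 4 → (3*b ≥ -7 ∨ 4*b ≥ -11 ∨ 5*b + y ≠ 0)) ∧ ((¬(buf[1] ≤ 4)) → (3*b ≥ -7 ∨ b + v ≥ -11 ∨ 2*b + 2*v ≠ 0)))).
Before the if: ((buf[3] + 2*v ≠ 8 → v ≤ 9) → ((buf[1] ≤ 4 → (3*b ≥ -7 ∨ 4*b ≥ -11 ∨ 5*b + y ≠ 0)) ∧ ((¬(buf[1] ≤ 4)) → (3*b ≥ -7 ∨ store(data, b + 1, 2*y - 7)[y] + b ≥ -2 ∨ 2*store(data, b + 1, 2*y - 7)[y] + 2*b ≠ 18)))) ∧ ((¬(buf[3] + 2*v ≠ 8 → v ≤ 9)) → (((b + y > data[b + 2] - 8 → 3*v > y + 5) → ((store(buf, buf[v + 3] - 3, b - 6)[1] ≤ 4 → (3*b ≥ -7 ∨ 4*b ≥ -11 ∨ buf[v + 3] + 5*b ≠ 3)) ∧ ((¬(store(buf, buf[v + 3] - 3, b - 6)[1] ≤ 4)) → (3*b ≥ -7 ∨ b + v ≥ -11 ∨ 2*b + 2*v ≠ 0)))) ∧ ((¬(b + y > data[b + 2] - 8 → 3*v > y + 5)) → ((buf[1] ≤ 4 → (3*b ≥ -7 ∨ 4*b ≥ -11 ∨ 5*b + y ≠ 0)) ∧ ((¬(buf[1] ≤ 4)) → (3*b ≥ -7 ∨ b + v ≥ -11 ∨ 2*b + 2*v ≠ 0))))))
Answer: WP = ((buf[3] + 2*v ≠ 8 → v ≤ 9) → ((buf[1] ≤ 4 → (3*b ≥ -7 ∨ 4*b ≥ -11 ∨ 5*b + y ≠ 0)) ∧ ((¬(buf[1] ≤ 4)) → (3*b ≥ -7 ∨ store(data, b + 1, 2*y - 7)[y] + b ≥ -2 ∨ 2*store(data, b + 1, 2*y - 7)[y] + 2*b ≠ 18)))) ∧ ((¬(buf[3] + 2*v ≠ 8 → v ≤ 9)) → (((b + y > data[b + 2] - 8 → 3*v > y + 5) → ((store(buf, buf[v + 3] - 3, b - 6)[1] ≤ 4 → (3*b ≥ -7 ∨ 4*b ≥ -11 ∨ buf[v + 3] + 5*b ≠ 3)) ∧ ((¬(store(buf, buf[v + 3] - 3, b - 6)[1] ≤ 4)) → (3*b ≥ -7 ∨ b + v ≥ -11 ∨ 2*b + 2*v ≠ 0)))) ∧ ((¬(b + y > data[b + 2] - 8 → 3*v > y + 5)) → ((buf[1] ≤ 4 → (3*b ≥ -7 ∨ 4*b ≥ -11 ∨ 5*b + y ≠ 0)) ∧ ((¬(buf[1] ≤ 4)) → (3*b ≥ -7 ∨ b + v ≥ -11 ∨ 2*b + 2*v ≠ 0))))))


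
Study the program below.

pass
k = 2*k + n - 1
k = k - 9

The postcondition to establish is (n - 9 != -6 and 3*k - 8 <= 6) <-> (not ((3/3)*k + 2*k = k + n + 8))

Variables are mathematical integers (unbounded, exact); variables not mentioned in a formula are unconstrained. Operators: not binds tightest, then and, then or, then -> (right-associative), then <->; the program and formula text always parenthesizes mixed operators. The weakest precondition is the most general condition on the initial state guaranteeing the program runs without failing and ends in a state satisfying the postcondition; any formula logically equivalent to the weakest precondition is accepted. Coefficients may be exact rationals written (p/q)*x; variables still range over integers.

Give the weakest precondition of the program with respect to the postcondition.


Working backward. After the program, the postcondition (n - 9 != -6 and 3*k - 8 <= 6) <-> (not ((3/3)*k + 2*k = k + n + 8)) must hold; in canonical form it is (n != 3 and 3*k <= 14) <-> (not (2*k = n + 8)).
Before k := k - 9: (n != 3 and 3*k <= 41) <-> (not (2*k = n + 26))
Before k := 2*k + n - 1: (n != 3 and 6*k + 3*n <= 44) <-> (not (4*k + n = 28))
Before skip: (n != 3 and 6*k + 3*n <= 44) <-> (not (4*k + n = 28))
Answer: WP = (n != 3 and 6*k + 3*n <= 44) <-> (not (4*k + n = 28))


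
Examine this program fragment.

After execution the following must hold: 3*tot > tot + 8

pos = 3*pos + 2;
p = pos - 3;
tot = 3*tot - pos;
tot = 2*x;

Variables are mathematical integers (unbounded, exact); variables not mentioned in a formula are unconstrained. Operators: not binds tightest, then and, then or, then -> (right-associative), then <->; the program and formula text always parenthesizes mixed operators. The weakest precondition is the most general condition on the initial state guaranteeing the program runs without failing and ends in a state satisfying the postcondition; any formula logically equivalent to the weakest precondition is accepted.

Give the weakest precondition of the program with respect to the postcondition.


Working backward. After the program, the postcondition 3*tot > tot + 8 must hold; in canonical form it is 2*tot > 8.
Before tot := 2*x: 4*x > 8
Before tot := 3*tot - pos: 4*x > 8
Before p := pos - 3: 4*x > 8
Before pos := 3*pos + 2: 4*x > 8
Answer: WP = 4*x > 8


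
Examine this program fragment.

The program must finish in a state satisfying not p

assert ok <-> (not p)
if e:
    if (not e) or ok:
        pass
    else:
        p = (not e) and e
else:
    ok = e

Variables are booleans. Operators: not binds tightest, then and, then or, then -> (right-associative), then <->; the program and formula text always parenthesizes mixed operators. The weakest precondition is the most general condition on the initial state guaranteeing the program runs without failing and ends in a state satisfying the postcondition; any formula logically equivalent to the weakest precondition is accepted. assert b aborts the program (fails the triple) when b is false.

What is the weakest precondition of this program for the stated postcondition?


Working backward. After the program, not p must hold.
Then branch requires ((not e) or ok) -> (not p); else branch requires not p.
Before the if: (e -> (((not e) or ok) -> (not p))) and ((not e) -> (not p))
Before assert ok <-> (not p): (ok <-> (not p)) and (e -> (((not e) or ok) -> (not p))) and ((not e) -> (not p))
Answer: WP = (ok <-> (not p)) and (e -> (((not e) or ok) -> (not p))) and ((not e) -> (not p))


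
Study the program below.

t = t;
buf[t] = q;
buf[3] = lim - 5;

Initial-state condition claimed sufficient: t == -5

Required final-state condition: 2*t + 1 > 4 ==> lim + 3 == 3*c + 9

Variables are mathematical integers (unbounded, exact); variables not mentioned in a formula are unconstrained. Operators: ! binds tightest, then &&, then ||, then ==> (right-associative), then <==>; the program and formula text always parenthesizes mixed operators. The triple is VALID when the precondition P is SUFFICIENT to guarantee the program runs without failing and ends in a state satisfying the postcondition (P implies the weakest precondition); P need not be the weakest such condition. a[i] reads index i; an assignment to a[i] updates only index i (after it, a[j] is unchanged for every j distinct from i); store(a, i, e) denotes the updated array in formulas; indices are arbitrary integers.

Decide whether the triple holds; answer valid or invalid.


Working backward. After the program, the postcondition 2*t + 1 > 4 ==> lim + 3 == 3*c + 9 must hold; in canonical form it is 2*t > 3 ==> lim == 3*c + 6.
Before buf[3] := lim - 5: 2*t > 3 ==> lim == 3*c + 6
Before buf[t] := q: 2*t > 3 ==> lim == 3*c + 6
Before t := t: 2*t > 3 ==> lim == 3*c + 6
The weakest precondition is 2*t > 3 ==> lim == 3*c + 6.
Check whether t == -5 implies it.
Every state satisfying the precondition satisfies the weakest precondition: the implication holds.
Answer: valid


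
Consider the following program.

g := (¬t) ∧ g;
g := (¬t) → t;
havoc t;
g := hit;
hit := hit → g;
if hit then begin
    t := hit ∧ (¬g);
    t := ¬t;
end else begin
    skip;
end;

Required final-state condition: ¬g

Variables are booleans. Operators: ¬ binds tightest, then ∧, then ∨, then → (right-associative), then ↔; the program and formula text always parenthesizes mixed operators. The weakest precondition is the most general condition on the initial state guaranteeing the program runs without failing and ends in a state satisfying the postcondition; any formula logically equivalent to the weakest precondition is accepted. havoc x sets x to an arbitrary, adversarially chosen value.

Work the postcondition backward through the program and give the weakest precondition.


Working backward. After the program, ¬g must hold.
Then branch requires ¬g; else branch requires ¬g.
Before the if: (hit → (¬g)) ∧ ((¬hit) → (¬g))
Before hit := hit → g: ((hit → g) → (¬g)) ∧ ((¬(hit → g)) → (¬g))
Before g := hit: ¬hit
Before havoc t: ¬hit
Before g := (¬t) → t: ¬hit
Before g := (¬t) ∧ g: ¬hit
Answer: WP = ¬hit


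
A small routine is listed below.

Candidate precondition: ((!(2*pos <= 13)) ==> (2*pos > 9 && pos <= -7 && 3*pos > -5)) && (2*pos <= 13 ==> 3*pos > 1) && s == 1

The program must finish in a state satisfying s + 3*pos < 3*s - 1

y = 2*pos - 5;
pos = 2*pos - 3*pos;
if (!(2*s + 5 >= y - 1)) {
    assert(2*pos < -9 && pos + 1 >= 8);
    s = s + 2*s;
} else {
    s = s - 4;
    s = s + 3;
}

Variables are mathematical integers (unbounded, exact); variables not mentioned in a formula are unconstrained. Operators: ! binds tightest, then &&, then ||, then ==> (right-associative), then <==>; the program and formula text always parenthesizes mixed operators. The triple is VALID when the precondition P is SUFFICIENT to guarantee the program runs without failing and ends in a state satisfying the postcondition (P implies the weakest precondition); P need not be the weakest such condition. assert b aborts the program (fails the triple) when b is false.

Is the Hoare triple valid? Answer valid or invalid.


Working backward. After the program, the postcondition s + 3*pos < 3*s - 1 must hold; in canonical form it is 3*pos < 2*s - 1.
Then branch requires 2*pos < -9 && pos >= 7 && 3*pos < 6*s - 1; else branch requires 3*pos < 2*s - 3.
Before the if: ((!(2*s >= y - 6)) ==> (2*pos < -9 && pos >= 7 && 3*pos < 6*s - 1)) && (2*s >= y - 6 ==> 3*pos < 2*s - 3)
Before pos := 2*pos - 3*pos: ((!(2*s >= y - 6)) ==> (2*pos > 9 && pos <= -7 && 3*pos + 6*s > 1)) && (2*s >= y - 6 ==> 3*pos + 2*s > 3)
Before y := 2*pos - 5: ((!(2*s >= 2*pos - 11)) ==> (2*pos > 9 && pos <= -7 && 3*pos + 6*s > 1)) && (2*s >= 2*pos - 11 ==> 3*pos + 2*s > 3)
The weakest precondition is ((!(2*s >= 2*pos - 11)) ==> (2*pos > 9 && pos <= -7 && 3*pos + 6*s > 1)) && (2*s >= 2*pos - 11 ==> 3*pos + 2*s > 3).
Check whether ((!(2*pos <= 13)) ==> (2*pos > 9 && pos <= -7 && 3*pos > -5)) && (2*pos <= 13 ==> 3*pos > 1) && s == 1 implies it.
Every state satisfying the precondition satisfies the weakest precondition: the implication holds.
Answer: valid


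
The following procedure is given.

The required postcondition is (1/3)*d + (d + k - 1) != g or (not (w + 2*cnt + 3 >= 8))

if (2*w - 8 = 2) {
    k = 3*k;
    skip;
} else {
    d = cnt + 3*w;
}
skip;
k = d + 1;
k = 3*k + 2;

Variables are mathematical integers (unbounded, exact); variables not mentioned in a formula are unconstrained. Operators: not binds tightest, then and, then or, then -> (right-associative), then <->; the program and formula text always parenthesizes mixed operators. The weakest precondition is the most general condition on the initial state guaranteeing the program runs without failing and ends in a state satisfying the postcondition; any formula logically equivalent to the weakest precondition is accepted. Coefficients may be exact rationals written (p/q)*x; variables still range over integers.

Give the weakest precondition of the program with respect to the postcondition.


Working backward. After the program, the postcondition (1/3)*d + (d + k - 1) != g or (not (w + 2*cnt + 3 >= 8)) must hold; in canonical form it is (4/3)*d + k != g + 1 or (not (2*cnt + w >= 5)).
Before k := 3*k + 2: (4/3)*d + 3*k != g - 1 or (not (2*cnt + w >= 5))
Before k := d + 1: (13/3)*d != g - 4 or (not (2*cnt + w >= 5))
Before skip: (13/3)*d != g - 4 or (not (2*cnt + w >= 5))
Then branch requires (13/3)*d != g - 4 or (not (2*cnt + w >= 5)); else branch requires (13/3)*cnt + 13*w != g - 4 or (not (2*cnt + w >= 5)).
Before the if: (2*w = 10 -> ((13/3)*d != g - 4 or (not (2*cnt + w >= 5)))) and ((not (2*w = 10)) -> ((13/3)*cnt + 13*w != g - 4 or (not (2*cnt + w >= 5))))
Answer: WP = (2*w = 10 -> ((13/3)*d != g - 4 or (not (2*cnt + w >= 5)))) and ((not (2*w = 10)) -> ((13/3)*cnt + 13*w != g - 4 or (not (2*cnt + w >= 5))))
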